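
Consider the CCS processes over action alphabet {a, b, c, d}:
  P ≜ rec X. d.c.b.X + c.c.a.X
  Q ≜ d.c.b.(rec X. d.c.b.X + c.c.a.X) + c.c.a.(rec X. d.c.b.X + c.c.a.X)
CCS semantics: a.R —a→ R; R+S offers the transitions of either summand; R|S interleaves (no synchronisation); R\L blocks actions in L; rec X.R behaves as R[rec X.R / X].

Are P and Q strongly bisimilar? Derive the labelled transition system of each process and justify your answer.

LTS(P): 5 reachable states
  u0 = rec X. d.c.b.X + c.c.a.X ⊢ =c=> u1, =d=> u2
  u1 = c.a.(rec X. d.c.b.X + c.c.a.X) ⊢ =c=> u3
  u2 = c.b.(rec X. d.c.b.X + c.c.a.X) ⊢ =c=> u4
  u3 = a.(rec X. d.c.b.X + c.c.a.X) ⊢ =a=> u0
  u4 = b.(rec X. d.c.b.X + c.c.a.X) ⊢ =b=> u0
LTS(Q): 6 reachable states
  v0 = d.c.b.(rec X. d.c.b.X + c.c.a.X) + c.c.a.(rec X. d.c.b.X + c.c.a.X) ⊢ =c=> v1, =d=> v2
  v1 = c.a.(rec X. d.c.b.X + c.c.a.X) ⊢ =c=> v3
  v2 = c.b.(rec X. d.c.b.X + c.c.a.X) ⊢ =c=> v4
  v3 = a.(rec X. d.c.b.X + c.c.a.X) ⊢ =a=> v5
  v4 = b.(rec X. d.c.b.X + c.c.a.X) ⊢ =b=> v5
  v5 = rec X. d.c.b.X + c.c.a.X ⊢ =c=> v1, =d=> v2
Coarsest stable partition (strong bisimilarity classes):
  B0 = {u0, v0, v5}
  B1 = {u1, v1}
  B2 = {u3, v3}
  B3 = {u2, v2}
  B4 = {u4, v4}
u0 ∈ B0, v0 ∈ B0 → same block

bisimilar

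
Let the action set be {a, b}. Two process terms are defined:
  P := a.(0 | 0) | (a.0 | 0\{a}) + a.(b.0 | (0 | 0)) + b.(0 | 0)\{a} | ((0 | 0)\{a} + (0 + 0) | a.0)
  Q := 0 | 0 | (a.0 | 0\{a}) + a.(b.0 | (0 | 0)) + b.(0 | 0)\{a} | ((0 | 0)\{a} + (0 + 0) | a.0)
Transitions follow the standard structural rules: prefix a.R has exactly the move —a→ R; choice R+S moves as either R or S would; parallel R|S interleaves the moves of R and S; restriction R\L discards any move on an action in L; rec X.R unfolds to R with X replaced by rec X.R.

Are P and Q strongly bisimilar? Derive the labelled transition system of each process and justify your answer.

Reachable graph of P (9 states):
  m0 = a.(0 | 0) | (a.0 | 0\{a}) + a.(b.0 | (0 | 0)) + b.(0 | 0)\{a} | ((0 | 0)\{a} + (0 + 0) | a.0) | --a--▸ m1, --a--▸ m2, --a--▸ m3, --a--▸ m4, --b--▸ m5
  m1 = 0 | 0 | (a.0 | 0\{a}) | --a--▸ m6
  m2 = a.(0 | 0) | (0 | 0\{a}) | --a--▸ m6
  m3 = b.(0 | 0)\{a} | ((0 + 0) | 0) | --b--▸ m7
  m4 = b.0 | (0 | 0) | --b--▸ m8
  m5 = (0 | 0)\{a} | ((0 | 0)\{a} + (0 + 0) | a.0) | --a--▸ m7
  m6 = 0 | 0 | (0 | 0\{a}) | ·
  m7 = (0 | 0)\{a} | ((0 + 0) | 0) | ·
  m8 = 0 | (0 | 0) | ·
Reachable graph of Q (7 states):
  n0 = 0 | 0 | (a.0 | 0\{a}) + a.(b.0 | (0 | 0)) + b.(0 | 0)\{a} | ((0 | 0)\{a} + (0 + 0) | a.0) | --a--▸ n1, --a--▸ n2, --a--▸ n3, --b--▸ n4
  n1 = 0 | 0 | (0 | 0\{a}) | ·
  n2 = b.(0 | 0)\{a} | ((0 + 0) | 0) | --b--▸ n5
  n3 = b.0 | (0 | 0) | --b--▸ n6
  n4 = (0 | 0)\{a} | ((0 | 0)\{a} + (0 + 0) | a.0) | --a--▸ n5
  n5 = (0 | 0)\{a} | ((0 + 0) | 0) | ·
  n6 = 0 | (0 | 0) | ·
Coarsest stable partition (strong bisimilarity classes):
  B0 = {m0}
  B1 = {m3, m4, n2, n3}
  B2 = {m6, m7, m8, n1, n5, n6}
  B3 = {m1, m2, m5, n4}
  B4 = {n0}
m0 ∈ B0, n0 ∈ B4 → different blocks

P ≁ Q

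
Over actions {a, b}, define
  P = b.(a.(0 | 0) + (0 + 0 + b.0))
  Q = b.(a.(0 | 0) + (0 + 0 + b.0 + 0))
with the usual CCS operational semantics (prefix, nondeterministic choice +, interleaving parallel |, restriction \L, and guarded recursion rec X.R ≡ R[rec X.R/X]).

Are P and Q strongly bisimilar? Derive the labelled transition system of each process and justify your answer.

P ~ Q

P's transition system — 4 states:
  u0 = b.(a.(0 | 0) + (0 + 0 + b.0)) ⊢ ··b··> u1
  u1 = a.(0 | 0) + (0 + 0 + b.0) ⊢ ··a··> u2, ··b··> u3
  u2 = 0 | 0 ⊢ ∅
  u3 = 0 ⊢ ∅
Q's transition system — 4 states:
  v0 = b.(a.(0 | 0) + (0 + 0 + b.0 + 0)) ⊢ ··b··> v1
  v1 = a.(0 | 0) + (0 + 0 + b.0 + 0) ⊢ ··a··> v2, ··b··> v3
  v2 = 0 | 0 ⊢ ∅
  v3 = 0 ⊢ ∅
Partition-refinement fixed point:
  B0 = {u0, v0}
  B1 = {u1, v1}
  B2 = {u2, u3, v2, v3}
u0 ∈ B0, v0 ∈ B0 → same block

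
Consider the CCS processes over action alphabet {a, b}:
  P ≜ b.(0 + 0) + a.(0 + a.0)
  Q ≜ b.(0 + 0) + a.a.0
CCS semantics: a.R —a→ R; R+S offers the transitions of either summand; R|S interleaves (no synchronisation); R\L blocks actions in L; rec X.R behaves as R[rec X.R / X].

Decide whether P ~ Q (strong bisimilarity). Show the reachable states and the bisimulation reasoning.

LTS(P): 4 reachable states
  s0 = b.(0 + 0) + a.(0 + a.0) → =a=> s1, =b=> s2
  s1 = 0 + a.0 → =a=> s3
  s2 = 0 + 0 → stopped
  s3 = 0 → stopped
LTS(Q): 4 reachable states
  t0 = b.(0 + 0) + a.a.0 → =a=> t1, =b=> t2
  t1 = a.0 → =a=> t3
  t2 = 0 + 0 → stopped
  t3 = 0 → stopped
Partition-refinement fixed point:
  B0 = {s0, t0}
  B1 = {s2, s3, t2, t3}
  B2 = {s1, t1}
s0 ∈ B0, t0 ∈ B0 → same block

bisimilar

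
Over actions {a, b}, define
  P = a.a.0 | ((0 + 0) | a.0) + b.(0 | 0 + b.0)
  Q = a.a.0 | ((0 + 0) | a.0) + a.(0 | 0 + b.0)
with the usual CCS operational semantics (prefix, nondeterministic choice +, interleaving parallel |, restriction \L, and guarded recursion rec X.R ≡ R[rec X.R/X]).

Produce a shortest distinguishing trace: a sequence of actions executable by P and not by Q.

P's transition system — 8 states:
  m0 = a.a.0 | ((0 + 0) | a.0) + b.(0 | 0 + b.0) → =a=> m1, =a=> m2, =b=> m3
  m1 = a.0 | ((0 + 0) | a.0) → =a=> m4, =a=> m5
  m2 = a.a.0 | ((0 + 0) | 0) → =a=> m5
  m3 = 0 | 0 + b.0 → =b=> m6
  m4 = 0 | ((0 + 0) | a.0) → =a=> m7
  m5 = a.0 | ((0 + 0) | 0) → =a=> m7
  m6 = 0 → deadlocked
  m7 = 0 | ((0 + 0) | 0) → deadlocked
Q's transition system — 8 states:
  n0 = a.a.0 | ((0 + 0) | a.0) + a.(0 | 0 + b.0) → =a=> n1, =a=> n2, =a=> n3
  n1 = 0 | 0 + b.0 → =b=> n4
  n2 = a.0 | ((0 + 0) | a.0) → =a=> n5, =a=> n6
  n3 = a.a.0 | ((0 + 0) | 0) → =a=> n6
  n4 = 0 → deadlocked
  n5 = 0 | ((0 + 0) | a.0) → =a=> n7
  n6 = a.0 | ((0 + 0) | 0) → =a=> n7
  n7 = 0 | ((0 + 0) | 0) → deadlocked
Trace ⟨b⟩ through P, begin at {m0}:
  [1] b ⇒ {m3}
  — P admits the full trace.
Trace ⟨b⟩ through Q, begin at {n0}:
  [1] b ⇒ no successor for Q

b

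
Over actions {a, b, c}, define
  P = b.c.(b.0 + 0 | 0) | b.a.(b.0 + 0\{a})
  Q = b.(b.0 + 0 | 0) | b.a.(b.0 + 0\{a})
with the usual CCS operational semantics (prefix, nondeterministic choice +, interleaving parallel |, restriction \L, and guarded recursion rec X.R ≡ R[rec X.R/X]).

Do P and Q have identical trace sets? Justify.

traces(P) ≠ traces(Q) — witness ⟨bc⟩

LTS(P): 16 reachable states
  s0 = b.c.(b.0 + 0 | 0) | b.a.(b.0 + 0\{a}) ⊢ --b--▸ s1, --b--▸ s2
  s1 = b.c.(b.0 + 0 | 0) | a.(b.0 + 0\{a}) ⊢ --a--▸ s3, --b--▸ s4
  s2 = c.(b.0 + 0 | 0) | b.a.(b.0 + 0\{a}) ⊢ --b--▸ s4, --c--▸ s5
  s3 = b.c.(b.0 + 0 | 0) | (b.0 + 0\{a}) ⊢ --b--▸ s6, --b--▸ s7
  s4 = c.(b.0 + 0 | 0) | a.(b.0 + 0\{a}) ⊢ --a--▸ s7, --c--▸ s8
  s5 = (b.0 + 0 | 0) | b.a.(b.0 + 0\{a}) ⊢ --b--▸ s8, --b--▸ s9
  s6 = b.c.(b.0 + 0 | 0) | 0 ⊢ --b--▸ s10
  s7 = c.(b.0 + 0 | 0) | (b.0 + 0\{a}) ⊢ --b--▸ s10, --c--▸ s11
  s8 = (b.0 + 0 | 0) | a.(b.0 + 0\{a}) ⊢ --a--▸ s11, --b--▸ s12
  s9 = 0 | b.a.(b.0 + 0\{a}) ⊢ --b--▸ s12
  s10 = c.(b.0 + 0 | 0) | 0 ⊢ --c--▸ s13
  s11 = (b.0 + 0 | 0) | (b.0 + 0\{a}) ⊢ --b--▸ s13, --b--▸ s14
  s12 = 0 | a.(b.0 + 0\{a}) ⊢ --a--▸ s14
  s13 = (b.0 + 0 | 0) | 0 ⊢ --b--▸ s15
  s14 = 0 | (b.0 + 0\{a}) ⊢ --b--▸ s15
  s15 = 0 | 0 ⊢ ·
LTS(Q): 12 reachable states
  t0 = b.(b.0 + 0 | 0) | b.a.(b.0 + 0\{a}) ⊢ --b--▸ t1, --b--▸ t2
  t1 = (b.0 + 0 | 0) | b.a.(b.0 + 0\{a}) ⊢ --b--▸ t3, --b--▸ t4
  t2 = b.(b.0 + 0 | 0) | a.(b.0 + 0\{a}) ⊢ --a--▸ t5, --b--▸ t3
  t3 = (b.0 + 0 | 0) | a.(b.0 + 0\{a}) ⊢ --a--▸ t6, --b--▸ t7
  t4 = 0 | b.a.(b.0 + 0\{a}) ⊢ --b--▸ t7
  t5 = b.(b.0 + 0 | 0) | (b.0 + 0\{a}) ⊢ --b--▸ t6, --b--▸ t8
  t6 = (b.0 + 0 | 0) | (b.0 + 0\{a}) ⊢ --b--▸ t10, --b--▸ t9
  t7 = 0 | a.(b.0 + 0\{a}) ⊢ --a--▸ t10
  t8 = b.(b.0 + 0 | 0) | 0 ⊢ --b--▸ t9
  t9 = (b.0 + 0 | 0) | 0 ⊢ --b--▸ t11
  t10 = 0 | (b.0 + 0\{a}) ⊢ --b--▸ t11
  t11 = 0 | 0 ⊢ ·
Executing bc from P (initial set {s0}):
  [1] b ⇒ {s1, s2}
  [2] c ⇒ {s5}
  P completes σ.
Executing bc from Q (initial set {t0}):
  [1] b ⇒ {t1, t2}
  [2] c ⇒ no successor for Q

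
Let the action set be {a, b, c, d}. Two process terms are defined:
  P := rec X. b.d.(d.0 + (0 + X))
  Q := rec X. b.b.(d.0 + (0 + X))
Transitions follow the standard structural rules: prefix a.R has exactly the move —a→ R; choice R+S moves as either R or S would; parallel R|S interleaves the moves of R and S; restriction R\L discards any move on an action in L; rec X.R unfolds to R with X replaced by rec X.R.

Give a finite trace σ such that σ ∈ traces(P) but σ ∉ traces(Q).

bd

Reachable graph of P (4 states):
  p0 = rec X. b.d.(d.0 + (0 + X)) | ··b··> p1
  p1 = d.(d.0 + (0 + (rec X. b.d.(d.0 + (0 + X))))) | ··d··> p2
  p2 = d.0 + (0 + (rec X. b.d.(d.0 + (0 + X)))) | ··b··> p1, ··d··> p3
  p3 = 0 | ·
Reachable graph of Q (4 states):
  q0 = rec X. b.b.(d.0 + (0 + X)) | ··b··> q1
  q1 = b.(d.0 + (0 + (rec X. b.b.(d.0 + (0 + X))))) | ··b··> q2
  q2 = d.0 + (0 + (rec X. b.b.(d.0 + (0 + X)))) | ··b··> q1, ··d··> q3
  q3 = 0 | ·
Executing bd from P (initial set {p0}):
  step 1 (b): {p1}
  step 2 (d): {p2}
  ✓ P
Executing bd from Q (initial set {q0}):
  step 1 (b): {q1}
  step 2 (d): no successor for Q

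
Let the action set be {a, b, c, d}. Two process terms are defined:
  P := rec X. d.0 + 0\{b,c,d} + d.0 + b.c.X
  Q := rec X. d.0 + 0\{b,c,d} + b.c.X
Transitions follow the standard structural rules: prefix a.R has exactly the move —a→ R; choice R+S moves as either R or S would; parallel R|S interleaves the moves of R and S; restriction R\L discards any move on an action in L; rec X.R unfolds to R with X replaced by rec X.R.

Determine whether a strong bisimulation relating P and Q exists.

P ~ Q

P's transition system — 3 states:
  m0 = rec X. d.0 + 0\{b,c,d} + d.0 + b.c.X | ··b··> m1, ··d··> m2
  m1 = c.(rec X. d.0 + 0\{b,c,d} + d.0 + b.c.X) | ··c··> m0
  m2 = 0 | stopped
Q's transition system — 3 states:
  n0 = rec X. d.0 + 0\{b,c,d} + b.c.X | ··b··> n1, ··d··> n2
  n1 = c.(rec X. d.0 + 0\{b,c,d} + b.c.X) | ··c··> n0
  n2 = 0 | stopped
Coarsest stable partition (strong bisimilarity classes):
  B0 = {m0, n0}
  B1 = {m1, n1}
  B2 = {m2, n2}
m0 ∈ B0, n0 ∈ B0 → same block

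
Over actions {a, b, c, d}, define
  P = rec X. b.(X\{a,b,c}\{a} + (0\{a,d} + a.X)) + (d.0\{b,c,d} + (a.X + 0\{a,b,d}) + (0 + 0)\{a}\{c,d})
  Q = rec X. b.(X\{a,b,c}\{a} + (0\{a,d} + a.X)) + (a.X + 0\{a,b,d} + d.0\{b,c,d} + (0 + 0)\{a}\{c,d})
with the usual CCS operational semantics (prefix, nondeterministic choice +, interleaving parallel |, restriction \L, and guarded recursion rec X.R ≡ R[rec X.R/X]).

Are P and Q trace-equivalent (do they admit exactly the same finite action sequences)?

LTS(P): 4 reachable states
  u0 = rec X. b.(X\{a,b,c}\{a} + (0\{a,d} + a.X)) + (d.0\{b,c,d} + (a.X + 0\{a,b,d}) + (0 + 0)\{a}\{c,d}) → ··a··> u0, ··b··> u1, ··d··> u2
  u1 = (rec X. b.(X\{a,b,c}\{a} + (0\{a,d} + a.X)) + (d.0\{b,c,d} + (a.X + 0\{a,b,d}) + (0 + 0)\{a}\{c,d}))\{a,b,c}\{a} + (0\{a,d} + a.(rec X. b.(X\{a,b,c}\{a} + (0\{a,d} + a.X)) + (d.0\{b,c,d} + (a.X + 0\{a,b,d}) + (0 + 0)\{a}\{c,d}))) → ··a··> u0, ··d··> u3
  u2 = 0\{b,c,d} → stopped
  u3 = 0\{b,c,d}\{a,b,c}\{a} → stopped
LTS(Q): 4 reachable states
  v0 = rec X. b.(X\{a,b,c}\{a} + (0\{a,d} + a.X)) + (a.X + 0\{a,b,d} + d.0\{b,c,d} + (0 + 0)\{a}\{c,d}) → ··a··> v0, ··b··> v1, ··d··> v2
  v1 = (rec X. b.(X\{a,b,c}\{a} + (0\{a,d} + a.X)) + (a.X + 0\{a,b,d} + d.0\{b,c,d} + (0 + 0)\{a}\{c,d}))\{a,b,c}\{a} + (0\{a,d} + a.(rec X. b.(X\{a,b,c}\{a} + (0\{a,d} + a.X)) + (a.X + 0\{a,b,d} + d.0\{b,c,d} + (0 + 0)\{a}\{c,d}))) → ··a··> v0, ··d··> v3
  v2 = 0\{b,c,d} → stopped
  v3 = 0\{b,c,d}\{a,b,c}\{a} → stopped
Bisimilarity quotient blocks:
  B0 = {u0, v0}
  B1 = {u2, u3, v2, v3}
  B2 = {u1, v1}
u0 ∈ B0, v0 ∈ B0 → same block
Bisimilar ⇒ trace-equivalent.

YES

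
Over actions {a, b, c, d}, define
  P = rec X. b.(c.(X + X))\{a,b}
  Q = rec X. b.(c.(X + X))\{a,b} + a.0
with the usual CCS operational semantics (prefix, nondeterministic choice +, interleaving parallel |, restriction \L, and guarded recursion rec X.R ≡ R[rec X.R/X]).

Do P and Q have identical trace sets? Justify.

LTS(P): 3 reachable states
  s0 = rec X. b.(c.(X + X))\{a,b} ⊢ --b--▸ s1
  s1 = (c.((rec X. b.(c.(X + X))\{a,b}) + (rec X. b.(c.(X + X))\{a,b})))\{a,b} ⊢ --c--▸ s2
  s2 = ((rec X. b.(c.(X + X))\{a,b}) + (rec X. b.(c.(X + X))\{a,b}))\{a,b} ⊢ (no moves)
LTS(Q): 4 reachable states
  t0 = rec X. b.(c.(X + X))\{a,b} + a.0 ⊢ --a--▸ t1, --b--▸ t2
  t1 = 0 ⊢ (no moves)
  t2 = (c.((rec X. b.(c.(X + X))\{a,b} + a.0) + (rec X. b.(c.(X + X))\{a,b} + a.0)))\{a,b} ⊢ --c--▸ t3
  t3 = ((rec X. b.(c.(X + X))\{a,b} + a.0) + (rec X. b.(c.(X + X))\{a,b} + a.0))\{a,b} ⊢ (no moves)
Executing a from Q (initial set {t0}):
  step 1 (a): {t1}
  Q completes σ.
Executing a from P (initial set {s0}):
  step 1 (a): no successor for P

trace-distinct — witness ⟨a⟩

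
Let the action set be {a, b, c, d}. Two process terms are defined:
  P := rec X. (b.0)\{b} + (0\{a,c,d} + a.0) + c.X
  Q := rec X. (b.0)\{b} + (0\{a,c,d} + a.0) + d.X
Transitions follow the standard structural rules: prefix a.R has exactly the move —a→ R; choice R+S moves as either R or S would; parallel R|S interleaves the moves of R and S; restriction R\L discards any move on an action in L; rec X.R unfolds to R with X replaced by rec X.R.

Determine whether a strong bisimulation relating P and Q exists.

not bisimilar

LTS(P): 2 reachable states
  m0 = rec X. (b.0)\{b} + (0\{a,c,d} + a.0) + c.X ⊢ ··a··> m1, ··c··> m0
  m1 = 0 ⊢ ∅
LTS(Q): 2 reachable states
  n0 = rec X. (b.0)\{b} + (0\{a,c,d} + a.0) + d.X ⊢ ··a··> n1, ··d··> n0
  n1 = 0 ⊢ ∅
Partition-refinement fixed point:
  B0 = {m0}
  B1 = {m1, n1}
  B2 = {n0}
m0 ∈ B0, n0 ∈ B2 → different blocks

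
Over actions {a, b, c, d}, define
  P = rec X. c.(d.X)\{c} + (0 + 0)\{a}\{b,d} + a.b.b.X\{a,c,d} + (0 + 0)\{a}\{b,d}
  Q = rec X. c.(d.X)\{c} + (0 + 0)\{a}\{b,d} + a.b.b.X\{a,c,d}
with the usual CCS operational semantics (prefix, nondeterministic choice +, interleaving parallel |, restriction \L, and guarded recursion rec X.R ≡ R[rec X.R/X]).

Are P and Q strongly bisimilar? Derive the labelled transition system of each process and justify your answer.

Reachable graph of P (9 states):
  s0 = rec X. c.(d.X)\{c} + (0 + 0)\{a}\{b,d} + a.b.b.X\{a,c,d} + (0 + 0)\{a}\{b,d} :: =a=> s1, =c=> s2
  s1 = b.b.(rec X. c.(d.X)\{c} + (0 + 0)\{a}\{b,d} + a.b.b.X\{a,c,d} + (0 + 0)\{a}\{b,d})\{a,c,d} :: =b=> s3
  s2 = (d.(rec X. c.(d.X)\{c} + (0 + 0)\{a}\{b,d} + a.b.b.X\{a,c,d} + (0 + 0)\{a}\{b,d}))\{c} :: =d=> s4
  s3 = b.(rec X. c.(d.X)\{c} + (0 + 0)\{a}\{b,d} + a.b.b.X\{a,c,d} + (0 + 0)\{a}\{b,d})\{a,c,d} :: =b=> s5
  s4 = (rec X. c.(d.X)\{c} + (0 + 0)\{a}\{b,d} + a.b.b.X\{a,c,d} + (0 + 0)\{a}\{b,d})\{c} :: =a=> s6
  s5 = (rec X. c.(d.X)\{c} + (0 + 0)\{a}\{b,d} + a.b.b.X\{a,c,d} + (0 + 0)\{a}\{b,d})\{a,c,d} :: (no moves)
  s6 = (b.b.(rec X. c.(d.X)\{c} + (0 + 0)\{a}\{b,d} + a.b.b.X\{a,c,d} + (0 + 0)\{a}\{b,d})\{a,c,d})\{c} :: =b=> s7
  s7 = (b.(rec X. c.(d.X)\{c} + (0 + 0)\{a}\{b,d} + a.b.b.X\{a,c,d} + (0 + 0)\{a}\{b,d})\{a,c,d})\{c} :: =b=> s8
  s8 = (rec X. c.(d.X)\{c} + (0 + 0)\{a}\{b,d} + a.b.b.X\{a,c,d} + (0 + 0)\{a}\{b,d})\{a,c,d}\{c} :: (no moves)
Reachable graph of Q (9 states):
  t0 = rec X. c.(d.X)\{c} + (0 + 0)\{a}\{b,d} + a.b.b.X\{a,c,d} :: =a=> t1, =c=> t2
  t1 = b.b.(rec X. c.(d.X)\{c} + (0 + 0)\{a}\{b,d} + a.b.b.X\{a,c,d})\{a,c,d} :: =b=> t3
  t2 = (d.(rec X. c.(d.X)\{c} + (0 + 0)\{a}\{b,d} + a.b.b.X\{a,c,d}))\{c} :: =d=> t4
  t3 = b.(rec X. c.(d.X)\{c} + (0 + 0)\{a}\{b,d} + a.b.b.X\{a,c,d})\{a,c,d} :: =b=> t5
  t4 = (rec X. c.(d.X)\{c} + (0 + 0)\{a}\{b,d} + a.b.b.X\{a,c,d})\{c} :: =a=> t6
  t5 = (rec X. c.(d.X)\{c} + (0 + 0)\{a}\{b,d} + a.b.b.X\{a,c,d})\{a,c,d} :: (no moves)
  t6 = (b.b.(rec X. c.(d.X)\{c} + (0 + 0)\{a}\{b,d} + a.b.b.X\{a,c,d})\{a,c,d})\{c} :: =b=> t7
  t7 = (b.(rec X. c.(d.X)\{c} + (0 + 0)\{a}\{b,d} + a.b.b.X\{a,c,d})\{a,c,d})\{c} :: =b=> t8
  t8 = (rec X. c.(d.X)\{c} + (0 + 0)\{a}\{b,d} + a.b.b.X\{a,c,d})\{a,c,d}\{c} :: (no moves)
Partition-refinement fixed point:
  B0 = {s0, t0}
  B1 = {s2, t2}
  B2 = {s4, t4}
  B3 = {s1, s6, t1, t6}
  B4 = {s3, s7, t3, t7}
  B5 = {s5, s8, t5, t8}
s0 ∈ B0, t0 ∈ B0 → same block

P ~ Q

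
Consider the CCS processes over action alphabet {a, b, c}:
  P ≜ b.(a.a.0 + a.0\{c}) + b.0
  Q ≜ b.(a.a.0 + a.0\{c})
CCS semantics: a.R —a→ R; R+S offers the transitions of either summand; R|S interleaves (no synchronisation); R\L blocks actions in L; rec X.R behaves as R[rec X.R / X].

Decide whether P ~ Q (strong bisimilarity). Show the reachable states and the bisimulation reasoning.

P ≁ Q

P's transition system — 5 states:
  p0 = b.(a.a.0 + a.0\{c}) + b.0 :: --b--▸ p1, --b--▸ p2
  p1 = 0 :: deadlocked
  p2 = a.a.0 + a.0\{c} :: --a--▸ p3, --a--▸ p4
  p3 = 0\{c} :: deadlocked
  p4 = a.0 :: --a--▸ p1
Q's transition system — 5 states:
  q0 = b.(a.a.0 + a.0\{c}) :: --b--▸ q1
  q1 = a.a.0 + a.0\{c} :: --a--▸ q2, --a--▸ q3
  q2 = 0\{c} :: deadlocked
  q3 = a.0 :: --a--▸ q4
  q4 = 0 :: deadlocked
Bisimilarity quotient blocks:
  B0 = {p0}
  B1 = {p2, q1}
  B2 = {p1, p3, q2, q4}
  B3 = {p4, q3}
  B4 = {q0}
p0 ∈ B0, q0 ∈ B4 → different blocks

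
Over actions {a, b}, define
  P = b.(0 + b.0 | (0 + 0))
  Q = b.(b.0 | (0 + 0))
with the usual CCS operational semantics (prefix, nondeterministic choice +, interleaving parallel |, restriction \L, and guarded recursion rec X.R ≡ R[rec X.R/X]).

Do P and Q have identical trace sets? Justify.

trace-equivalent

Reachable graph of P (3 states):
  p0 = b.(0 + b.0 | (0 + 0)) → =b=> p1
  p1 = 0 + b.0 | (0 + 0) → =b=> p2
  p2 = 0 | (0 + 0) → ∅
Reachable graph of Q (3 states):
  q0 = b.(b.0 | (0 + 0)) → =b=> q1
  q1 = b.0 | (0 + 0) → =b=> q2
  q2 = 0 | (0 + 0) → ∅
Coarsest stable partition (strong bisimilarity classes):
  B0 = {p0, q0}
  B1 = {p1, q1}
  B2 = {p2, q2}
p0 ∈ B0, q0 ∈ B0 → same block
Bisimilar ⇒ trace-equivalent.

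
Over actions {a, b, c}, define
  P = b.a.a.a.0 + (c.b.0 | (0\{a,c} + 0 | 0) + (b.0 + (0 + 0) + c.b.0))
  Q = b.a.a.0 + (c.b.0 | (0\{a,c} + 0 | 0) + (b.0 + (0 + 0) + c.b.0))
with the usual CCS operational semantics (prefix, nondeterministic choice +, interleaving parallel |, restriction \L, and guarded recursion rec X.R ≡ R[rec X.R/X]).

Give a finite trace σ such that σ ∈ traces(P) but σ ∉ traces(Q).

LTS(P): 8 reachable states
  u0 = b.a.a.a.0 + (c.b.0 | (0\{a,c} + 0 | 0) + (b.0 + (0 + 0) + c.b.0)) → ··b··> u1, ··b··> u2, ··c··> u3, ··c··> u4
  u1 = 0 → stopped
  u2 = a.a.a.0 → ··a··> u5
  u3 = b.0 → ··b··> u1
  u4 = b.0 | (0\{a,c} + 0 | 0) → ··b··> u6
  u5 = a.a.0 → ··a··> u7
  u6 = 0 | (0\{a,c} + 0 | 0) → stopped
  u7 = a.0 → ··a··> u1
LTS(Q): 7 reachable states
  v0 = b.a.a.0 + (c.b.0 | (0\{a,c} + 0 | 0) + (b.0 + (0 + 0) + c.b.0)) → ··b··> v1, ··b··> v2, ··c··> v3, ··c··> v4
  v1 = 0 → stopped
  v2 = a.a.0 → ··a··> v5
  v3 = b.0 → ··b··> v1
  v4 = b.0 | (0\{a,c} + 0 | 0) → ··b··> v6
  v5 = a.0 → ··a··> v1
  v6 = 0 | (0\{a,c} + 0 | 0) → stopped
Trace ⟨baaa⟩ through P, begin at {u0}:
  after b @ step 1: {u1, u2}
  after a @ step 2: {u5}
  after a @ step 3: {u7}
  after a @ step 4: {u1}
  P completes σ.
Trace ⟨baaa⟩ through Q, begin at {v0}:
  after b @ step 1: {v1, v2}
  after a @ step 2: {v5}
  after a @ step 3: {v1}
  after a @ step 4: ∅  — Q cannot continue

baaa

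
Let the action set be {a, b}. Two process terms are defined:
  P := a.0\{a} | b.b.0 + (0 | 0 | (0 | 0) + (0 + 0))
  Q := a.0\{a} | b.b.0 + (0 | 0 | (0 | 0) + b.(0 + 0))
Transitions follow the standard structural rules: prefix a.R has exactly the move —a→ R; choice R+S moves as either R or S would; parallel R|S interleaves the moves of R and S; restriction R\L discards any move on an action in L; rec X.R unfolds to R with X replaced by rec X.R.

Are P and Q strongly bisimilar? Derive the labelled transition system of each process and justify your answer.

Reachable graph of P (6 states):
  s0 = a.0\{a} | b.b.0 + (0 | 0 | (0 | 0) + (0 + 0)) ⊢ ··a··> s1, ··b··> s2
  s1 = 0\{a} | b.b.0 ⊢ ··b··> s3
  s2 = a.0\{a} | b.0 ⊢ ··a··> s3, ··b··> s4
  s3 = 0\{a} | b.0 ⊢ ··b··> s5
  s4 = a.0\{a} | 0 ⊢ ··a··> s5
  s5 = 0\{a} | 0 ⊢ ∅
Reachable graph of Q (7 states):
  t0 = a.0\{a} | b.b.0 + (0 | 0 | (0 | 0) + b.(0 + 0)) ⊢ ··a··> t1, ··b··> t2, ··b··> t3
  t1 = 0\{a} | b.b.0 ⊢ ··b··> t4
  t2 = 0 + 0 ⊢ ∅
  t3 = a.0\{a} | b.0 ⊢ ··a··> t4, ··b··> t5
  t4 = 0\{a} | b.0 ⊢ ··b··> t6
  t5 = a.0\{a} | 0 ⊢ ··a··> t6
  t6 = 0\{a} | 0 ⊢ ∅
Partition-refinement fixed point:
  B0 = {s0}
  B1 = {s2, t3}
  B2 = {s4, t5}
  B3 = {s5, t2, t6}
  B4 = {s3, t4}
  B5 = {s1, t1}
  B6 = {t0}
s0 ∈ B0, t0 ∈ B6 → different blocks

P ≁ Q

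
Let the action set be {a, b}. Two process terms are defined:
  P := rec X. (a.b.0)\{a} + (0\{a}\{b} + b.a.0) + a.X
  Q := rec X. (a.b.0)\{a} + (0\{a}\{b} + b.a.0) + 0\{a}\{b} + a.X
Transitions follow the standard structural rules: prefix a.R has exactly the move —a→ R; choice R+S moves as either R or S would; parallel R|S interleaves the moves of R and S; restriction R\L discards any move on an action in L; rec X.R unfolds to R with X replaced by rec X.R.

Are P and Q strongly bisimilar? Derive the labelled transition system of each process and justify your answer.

bisimilar

P's transition system — 3 states:
  m0 = rec X. (a.b.0)\{a} + (0\{a}\{b} + b.a.0) + a.X ⊢ -a-> m0, -b-> m1
  m1 = a.0 ⊢ -a-> m2
  m2 = 0 ⊢ stopped
Q's transition system — 3 states:
  n0 = rec X. (a.b.0)\{a} + (0\{a}\{b} + b.a.0) + 0\{a}\{b} + a.X ⊢ -a-> n0, -b-> n1
  n1 = a.0 ⊢ -a-> n2
  n2 = 0 ⊢ stopped
Coarsest stable partition (strong bisimilarity classes):
  B0 = {m0, n0}
  B1 = {m1, n1}
  B2 = {m2, n2}
m0 ∈ B0, n0 ∈ B0 → same block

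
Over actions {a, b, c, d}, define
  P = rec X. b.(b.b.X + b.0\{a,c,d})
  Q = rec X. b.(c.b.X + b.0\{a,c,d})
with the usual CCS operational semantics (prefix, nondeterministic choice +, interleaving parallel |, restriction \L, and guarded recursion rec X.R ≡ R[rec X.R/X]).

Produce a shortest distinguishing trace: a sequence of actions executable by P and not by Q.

P's transition system — 4 states:
  p0 = rec X. b.(b.b.X + b.0\{a,c,d}) :: --b--▸ p1
  p1 = b.b.(rec X. b.(b.b.X + b.0\{a,c,d})) + b.0\{a,c,d} :: --b--▸ p2, --b--▸ p3
  p2 = 0\{a,c,d} :: ·
  p3 = b.(rec X. b.(b.b.X + b.0\{a,c,d})) :: --b--▸ p0
Q's transition system — 4 states:
  q0 = rec X. b.(c.b.X + b.0\{a,c,d}) :: --b--▸ q1
  q1 = c.b.(rec X. b.(c.b.X + b.0\{a,c,d})) + b.0\{a,c,d} :: --b--▸ q2, --c--▸ q3
  q2 = 0\{a,c,d} :: ·
  q3 = b.(rec X. b.(c.b.X + b.0\{a,c,d})) :: --b--▸ q0
Trace ⟨bbb⟩ through P, begin at {p0}:
  after b @ step 1: {p1}
  after b @ step 2: {p2, p3}
  after b @ step 3: {p0}
  ✓ P
Trace ⟨bbb⟩ through Q, begin at {q0}:
  after b @ step 1: {q1}
  after b @ step 2: {q2}
  after b @ step 3: ∅  — Q cannot continue

bbb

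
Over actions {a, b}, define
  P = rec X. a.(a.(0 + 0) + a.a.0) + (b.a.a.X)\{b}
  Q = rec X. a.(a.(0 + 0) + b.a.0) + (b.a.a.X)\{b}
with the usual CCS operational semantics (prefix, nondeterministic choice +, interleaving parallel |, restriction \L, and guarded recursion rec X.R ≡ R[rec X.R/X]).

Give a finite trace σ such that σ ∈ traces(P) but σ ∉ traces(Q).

Reachable graph of P (5 states):
  p0 = rec X. a.(a.(0 + 0) + a.a.0) + (b.a.a.X)\{b} ⊢ -a-> p1
  p1 = a.(0 + 0) + a.a.0 ⊢ -a-> p2, -a-> p3
  p2 = 0 + 0 ⊢ ·
  p3 = a.0 ⊢ -a-> p4
  p4 = 0 ⊢ ·
Reachable graph of Q (5 states):
  q0 = rec X. a.(a.(0 + 0) + b.a.0) + (b.a.a.X)\{b} ⊢ -a-> q1
  q1 = a.(0 + 0) + b.a.0 ⊢ -a-> q2, -b-> q3
  q2 = 0 + 0 ⊢ ·
  q3 = a.0 ⊢ -a-> q4
  q4 = 0 ⊢ ·
Executing aaa from P (initial set {p0}):
  [1] a ⇒ {p1}
  [2] a ⇒ {p2, p3}
  [3] a ⇒ {p4}
  — P admits the full trace.
Executing aaa from Q (initial set {q0}):
  [1] a ⇒ {q1}
  [2] a ⇒ {q2}
  [3] a ⇒ ∅  — Q cannot continue

aaa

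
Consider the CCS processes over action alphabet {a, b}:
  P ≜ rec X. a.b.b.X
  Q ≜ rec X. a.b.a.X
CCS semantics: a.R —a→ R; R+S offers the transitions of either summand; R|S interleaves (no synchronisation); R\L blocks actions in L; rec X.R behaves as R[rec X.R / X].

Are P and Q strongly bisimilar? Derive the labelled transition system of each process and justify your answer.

NO

LTS(P): 3 reachable states
  s0 = rec X. a.b.b.X ⊢ —a→ s1
  s1 = b.b.(rec X. a.b.b.X) ⊢ —b→ s2
  s2 = b.(rec X. a.b.b.X) ⊢ —b→ s0
LTS(Q): 3 reachable states
  t0 = rec X. a.b.a.X ⊢ —a→ t1
  t1 = b.a.(rec X. a.b.a.X) ⊢ —b→ t2
  t2 = a.(rec X. a.b.a.X) ⊢ —a→ t0
Bisimilarity quotient blocks:
  B0 = {s0}
  B1 = {s1}
  B2 = {s2}
  B3 = {t0}
  B4 = {t1}
  B5 = {t2}
s0 ∈ B0, t0 ∈ B3 → different blocks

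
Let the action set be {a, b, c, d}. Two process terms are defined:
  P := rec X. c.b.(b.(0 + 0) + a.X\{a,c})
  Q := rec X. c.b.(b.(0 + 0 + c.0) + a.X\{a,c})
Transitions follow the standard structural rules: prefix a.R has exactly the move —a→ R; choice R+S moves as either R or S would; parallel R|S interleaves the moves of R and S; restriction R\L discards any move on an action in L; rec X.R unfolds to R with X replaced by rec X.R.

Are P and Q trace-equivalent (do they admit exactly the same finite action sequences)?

Reachable graph of P (5 states):
  m0 = rec X. c.b.(b.(0 + 0) + a.X\{a,c}) has moves =c=> m1
  m1 = b.(b.(0 + 0) + a.(rec X. c.b.(b.(0 + 0) + a.X\{a,c}))\{a,c}) has moves =b=> m2
  m2 = b.(0 + 0) + a.(rec X. c.b.(b.(0 + 0) + a.X\{a,c}))\{a,c} has moves =a=> m3, =b=> m4
  m3 = (rec X. c.b.(b.(0 + 0) + a.X\{a,c}))\{a,c} has moves ∅
  m4 = 0 + 0 has moves ∅
Reachable graph of Q (6 states):
  n0 = rec X. c.b.(b.(0 + 0 + c.0) + a.X\{a,c}) has moves =c=> n1
  n1 = b.(b.(0 + 0 + c.0) + a.(rec X. c.b.(b.(0 + 0 + c.0) + a.X\{a,c}))\{a,c}) has moves =b=> n2
  n2 = b.(0 + 0 + c.0) + a.(rec X. c.b.(b.(0 + 0 + c.0) + a.X\{a,c}))\{a,c} has moves =a=> n3, =b=> n4
  n3 = (rec X. c.b.(b.(0 + 0 + c.0) + a.X\{a,c}))\{a,c} has moves ∅
  n4 = 0 + 0 + c.0 has moves =c=> n5
  n5 = 0 has moves ∅
Run σ = ⟨cbbc⟩ on Q: start {n0}
  step 1 (c): {n1}
  step 2 (b): {n2}
  step 3 (b): {n4}
  step 4 (c): {n5}
  ✓ Q
Run σ = ⟨cbbc⟩ on P: start {m0}
  step 1 (c): {m1}
  step 2 (b): {m2}
  step 3 (b): {m4}
  step 4 (c): ∅ (P stuck)

traces(P) ≠ traces(Q) — witness ⟨cbbc⟩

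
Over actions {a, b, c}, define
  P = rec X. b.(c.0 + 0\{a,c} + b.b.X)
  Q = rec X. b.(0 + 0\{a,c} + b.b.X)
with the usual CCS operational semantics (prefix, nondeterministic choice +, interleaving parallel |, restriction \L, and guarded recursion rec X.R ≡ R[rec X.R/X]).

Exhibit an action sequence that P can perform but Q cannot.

P's transition system — 4 states:
  s0 = rec X. b.(c.0 + 0\{a,c} + b.b.X) ⊢ —b→ s1
  s1 = c.0 + 0\{a,c} + b.b.(rec X. b.(c.0 + 0\{a,c} + b.b.X)) ⊢ —b→ s2, —c→ s3
  s2 = b.(rec X. b.(c.0 + 0\{a,c} + b.b.X)) ⊢ —b→ s0
  s3 = 0 ⊢ deadlocked
Q's transition system — 3 states:
  t0 = rec X. b.(0 + 0\{a,c} + b.b.X) ⊢ —b→ t1
  t1 = 0 + 0\{a,c} + b.b.(rec X. b.(0 + 0\{a,c} + b.b.X)) ⊢ —b→ t2
  t2 = b.(rec X. b.(0 + 0\{a,c} + b.b.X)) ⊢ —b→ t0
Run σ = ⟨bc⟩ on P: start {s0}
  [1] b ⇒ {s1}
  [2] c ⇒ {s3}
  P completes σ.
Run σ = ⟨bc⟩ on Q: start {t0}
  [1] b ⇒ {t1}
  [2] c ⇒ ∅  — Q cannot continue

bc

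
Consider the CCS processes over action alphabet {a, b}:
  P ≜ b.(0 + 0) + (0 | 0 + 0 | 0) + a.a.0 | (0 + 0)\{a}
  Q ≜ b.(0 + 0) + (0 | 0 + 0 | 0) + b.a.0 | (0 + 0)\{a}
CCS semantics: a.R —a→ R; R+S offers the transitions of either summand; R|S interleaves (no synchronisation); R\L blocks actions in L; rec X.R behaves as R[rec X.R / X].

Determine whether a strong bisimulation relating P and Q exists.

P ≁ Q

LTS(P): 4 reachable states
  u0 = b.(0 + 0) + (0 | 0 + 0 | 0) + a.a.0 | (0 + 0)\{a} has moves —a→ u1, —b→ u2
  u1 = a.0 | (0 + 0)\{a} has moves —a→ u3
  u2 = 0 + 0 has moves ·
  u3 = 0 | (0 + 0)\{a} has moves ·
LTS(Q): 4 reachable states
  v0 = b.(0 + 0) + (0 | 0 + 0 | 0) + b.a.0 | (0 + 0)\{a} has moves —b→ v1, —b→ v2
  v1 = 0 + 0 has moves ·
  v2 = a.0 | (0 + 0)\{a} has moves —a→ v3
  v3 = 0 | (0 + 0)\{a} has moves ·
Partition-refinement fixed point:
  B0 = {u0}
  B1 = {u1, v2}
  B2 = {u2, u3, v1, v3}
  B3 = {v0}
u0 ∈ B0, v0 ∈ B3 → different blocks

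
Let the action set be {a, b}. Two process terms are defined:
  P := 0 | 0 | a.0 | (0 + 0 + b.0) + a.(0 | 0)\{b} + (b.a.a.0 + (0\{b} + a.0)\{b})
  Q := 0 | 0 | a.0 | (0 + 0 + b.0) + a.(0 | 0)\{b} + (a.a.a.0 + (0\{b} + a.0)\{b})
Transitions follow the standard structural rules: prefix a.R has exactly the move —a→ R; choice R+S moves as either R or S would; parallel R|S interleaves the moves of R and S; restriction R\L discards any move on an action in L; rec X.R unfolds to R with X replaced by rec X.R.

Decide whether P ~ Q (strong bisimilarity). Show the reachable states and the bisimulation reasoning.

not bisimilar

P's transition system — 9 states:
  u0 = 0 | 0 | a.0 | (0 + 0 + b.0) + a.(0 | 0)\{b} + (b.a.a.0 + (0\{b} + a.0)\{b}) → --a--▸ u1, --a--▸ u2, --a--▸ u3, --b--▸ u4, --b--▸ u5
  u1 = (0 | 0)\{b} → ·
  u2 = 0 | 0 | 0 | (0 + 0 + b.0) → --b--▸ u6
  u3 = 0\{b} → ·
  u4 = 0 | 0 | a.0 | 0 → --a--▸ u6
  u5 = a.a.0 → --a--▸ u7
  u6 = 0 | 0 | 0 | 0 → ·
  u7 = a.0 → --a--▸ u8
  u8 = 0 → ·
Q's transition system — 9 states:
  v0 = 0 | 0 | a.0 | (0 + 0 + b.0) + a.(0 | 0)\{b} + (a.a.a.0 + (0\{b} + a.0)\{b}) → --a--▸ v1, --a--▸ v2, --a--▸ v3, --a--▸ v4, --b--▸ v5
  v1 = (0 | 0)\{b} → ·
  v2 = 0 | 0 | 0 | (0 + 0 + b.0) → --b--▸ v6
  v3 = 0\{b} → ·
  v4 = a.a.0 → --a--▸ v7
  v5 = 0 | 0 | a.0 | 0 → --a--▸ v6
  v6 = 0 | 0 | 0 | 0 → ·
  v7 = a.0 → --a--▸ v8
  v8 = 0 → ·
Partition-refinement fixed point:
  B0 = {u0}
  B1 = {u1, u3, u6, u8, v1, v3, v6, v8}
  B2 = {u4, u7, v5, v7}
  B3 = {u2, v2}
  B4 = {u5, v4}
  B5 = {v0}
u0 ∈ B0, v0 ∈ B5 → different blocks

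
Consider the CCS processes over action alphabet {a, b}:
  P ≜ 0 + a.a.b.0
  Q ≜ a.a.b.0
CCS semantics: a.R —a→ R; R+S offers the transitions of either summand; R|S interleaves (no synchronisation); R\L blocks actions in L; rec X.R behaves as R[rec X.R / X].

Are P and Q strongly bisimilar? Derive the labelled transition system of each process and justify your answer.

YES

LTS(P): 4 reachable states
  s0 = 0 + a.a.b.0 | ··a··> s1
  s1 = a.b.0 | ··a··> s2
  s2 = b.0 | ··b··> s3
  s3 = 0 | stopped
LTS(Q): 4 reachable states
  t0 = a.a.b.0 | ··a··> t1
  t1 = a.b.0 | ··a··> t2
  t2 = b.0 | ··b··> t3
  t3 = 0 | stopped
Partition-refinement fixed point:
  B0 = {s0, t0}
  B1 = {s1, t1}
  B2 = {s2, t2}
  B3 = {s3, t3}
s0 ∈ B0, t0 ∈ B0 → same block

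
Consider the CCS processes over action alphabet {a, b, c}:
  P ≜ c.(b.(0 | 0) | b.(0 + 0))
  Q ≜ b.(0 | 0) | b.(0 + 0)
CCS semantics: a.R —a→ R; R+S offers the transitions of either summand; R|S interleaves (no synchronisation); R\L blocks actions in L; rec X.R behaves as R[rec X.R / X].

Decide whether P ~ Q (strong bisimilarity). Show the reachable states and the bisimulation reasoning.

not bisimilar

Reachable graph of P (5 states):
  u0 = c.(b.(0 | 0) | b.(0 + 0)) ⊢ —c→ u1
  u1 = b.(0 | 0) | b.(0 + 0) ⊢ —b→ u2, —b→ u3
  u2 = 0 | 0 | b.(0 + 0) ⊢ —b→ u4
  u3 = b.(0 | 0) | (0 + 0) ⊢ —b→ u4
  u4 = 0 | 0 | (0 + 0) ⊢ stopped
Reachable graph of Q (4 states):
  v0 = b.(0 | 0) | b.(0 + 0) ⊢ —b→ v1, —b→ v2
  v1 = 0 | 0 | b.(0 + 0) ⊢ —b→ v3
  v2 = b.(0 | 0) | (0 + 0) ⊢ —b→ v3
  v3 = 0 | 0 | (0 + 0) ⊢ stopped
Partition-refinement fixed point:
  B0 = {u0}
  B1 = {u1, v0}
  B2 = {u2, u3, v1, v2}
  B3 = {u4, v3}
u0 ∈ B0, v0 ∈ B1 → different blocks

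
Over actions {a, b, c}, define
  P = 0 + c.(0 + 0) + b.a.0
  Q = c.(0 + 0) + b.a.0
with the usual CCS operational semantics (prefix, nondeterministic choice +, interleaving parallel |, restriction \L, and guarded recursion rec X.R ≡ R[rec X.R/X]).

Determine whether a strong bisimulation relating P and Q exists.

P's transition system — 4 states:
  s0 = 0 + c.(0 + 0) + b.a.0 | —b→ s1, —c→ s2
  s1 = a.0 | —a→ s3
  s2 = 0 + 0 | (no moves)
  s3 = 0 | (no moves)
Q's transition system — 4 states:
  t0 = c.(0 + 0) + b.a.0 | —b→ t1, —c→ t2
  t1 = a.0 | —a→ t3
  t2 = 0 + 0 | (no moves)
  t3 = 0 | (no moves)
Bisimilarity quotient blocks:
  B0 = {s0, t0}
  B1 = {s1, t1}
  B2 = {s2, s3, t2, t3}
s0 ∈ B0, t0 ∈ B0 → same block

P ~ Q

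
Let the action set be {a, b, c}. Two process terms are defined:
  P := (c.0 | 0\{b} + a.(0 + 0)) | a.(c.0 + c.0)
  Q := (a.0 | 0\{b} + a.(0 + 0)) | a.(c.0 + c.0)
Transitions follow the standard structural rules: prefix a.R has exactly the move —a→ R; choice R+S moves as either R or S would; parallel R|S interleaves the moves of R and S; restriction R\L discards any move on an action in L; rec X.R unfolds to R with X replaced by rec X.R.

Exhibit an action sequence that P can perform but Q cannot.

c

P's transition system — 9 states:
  u0 = (c.0 | 0\{b} + a.(0 + 0)) | a.(c.0 + c.0) ⊢ -a-> u1, -a-> u2, -c-> u3
  u1 = (0 + 0) | a.(c.0 + c.0) ⊢ -a-> u4
  u2 = (c.0 | 0\{b} + a.(0 + 0)) | (c.0 + c.0) ⊢ -a-> u4, -c-> u5, -c-> u6
  u3 = 0 | 0\{b} | a.(c.0 + c.0) ⊢ -a-> u6
  u4 = (0 + 0) | (c.0 + c.0) ⊢ -c-> u7
  u5 = (c.0 | 0\{b} + a.(0 + 0)) | 0 ⊢ -a-> u7, -c-> u8
  u6 = 0 | 0\{b} | (c.0 + c.0) ⊢ -c-> u8
  u7 = (0 + 0) | 0 ⊢ (no moves)
  u8 = 0 | 0\{b} | 0 ⊢ (no moves)
Q's transition system — 9 states:
  v0 = (a.0 | 0\{b} + a.(0 + 0)) | a.(c.0 + c.0) ⊢ -a-> v1, -a-> v2, -a-> v3
  v1 = (0 + 0) | a.(c.0 + c.0) ⊢ -a-> v4
  v2 = (a.0 | 0\{b} + a.(0 + 0)) | (c.0 + c.0) ⊢ -a-> v4, -a-> v5, -c-> v6
  v3 = 0 | 0\{b} | a.(c.0 + c.0) ⊢ -a-> v5
  v4 = (0 + 0) | (c.0 + c.0) ⊢ -c-> v7
  v5 = 0 | 0\{b} | (c.0 + c.0) ⊢ -c-> v8
  v6 = (a.0 | 0\{b} + a.(0 + 0)) | 0 ⊢ -a-> v7, -a-> v8
  v7 = (0 + 0) | 0 ⊢ (no moves)
  v8 = 0 | 0\{b} | 0 ⊢ (no moves)
Run σ = ⟨c⟩ on P: start {u0}
  [1] c ⇒ {u3}
  ✓ P
Run σ = ⟨c⟩ on Q: start {v0}
  [1] c ⇒ ∅  — Q cannot continue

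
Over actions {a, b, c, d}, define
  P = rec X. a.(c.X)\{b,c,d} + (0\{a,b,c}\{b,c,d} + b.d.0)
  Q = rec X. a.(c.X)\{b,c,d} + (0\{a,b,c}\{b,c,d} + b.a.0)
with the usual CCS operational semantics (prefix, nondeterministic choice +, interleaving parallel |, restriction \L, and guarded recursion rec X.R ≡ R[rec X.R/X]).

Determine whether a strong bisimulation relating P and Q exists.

LTS(P): 4 reachable states
  u0 = rec X. a.(c.X)\{b,c,d} + (0\{a,b,c}\{b,c,d} + b.d.0) :: —a→ u1, —b→ u2
  u1 = (c.(rec X. a.(c.X)\{b,c,d} + (0\{a,b,c}\{b,c,d} + b.d.0)))\{b,c,d} :: ·
  u2 = d.0 :: —d→ u3
  u3 = 0 :: ·
LTS(Q): 4 reachable states
  v0 = rec X. a.(c.X)\{b,c,d} + (0\{a,b,c}\{b,c,d} + b.a.0) :: —a→ v1, —b→ v2
  v1 = (c.(rec X. a.(c.X)\{b,c,d} + (0\{a,b,c}\{b,c,d} + b.a.0)))\{b,c,d} :: ·
  v2 = a.0 :: —a→ v3
  v3 = 0 :: ·
Bisimilarity quotient blocks:
  B0 = {u0}
  B1 = {u1, u3, v1, v3}
  B2 = {u2}
  B3 = {v0}
  B4 = {v2}
u0 ∈ B0, v0 ∈ B3 → different blocks

P ≁ Q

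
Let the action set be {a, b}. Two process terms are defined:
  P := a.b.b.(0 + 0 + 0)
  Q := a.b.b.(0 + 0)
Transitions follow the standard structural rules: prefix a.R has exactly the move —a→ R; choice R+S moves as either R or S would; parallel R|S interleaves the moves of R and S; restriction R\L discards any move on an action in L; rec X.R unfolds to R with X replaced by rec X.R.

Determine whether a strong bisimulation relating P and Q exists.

P's transition system — 4 states:
  u0 = a.b.b.(0 + 0 + 0) has moves -a-> u1
  u1 = b.b.(0 + 0 + 0) has moves -b-> u2
  u2 = b.(0 + 0 + 0) has moves -b-> u3
  u3 = 0 + 0 + 0 has moves ∅
Q's transition system — 4 states:
  v0 = a.b.b.(0 + 0) has moves -a-> v1
  v1 = b.b.(0 + 0) has moves -b-> v2
  v2 = b.(0 + 0) has moves -b-> v3
  v3 = 0 + 0 has moves ∅
Coarsest stable partition (strong bisimilarity classes):
  B0 = {u0, v0}
  B1 = {u1, v1}
  B2 = {u2, v2}
  B3 = {u3, v3}
u0 ∈ B0, v0 ∈ B0 → same block

P ~ Q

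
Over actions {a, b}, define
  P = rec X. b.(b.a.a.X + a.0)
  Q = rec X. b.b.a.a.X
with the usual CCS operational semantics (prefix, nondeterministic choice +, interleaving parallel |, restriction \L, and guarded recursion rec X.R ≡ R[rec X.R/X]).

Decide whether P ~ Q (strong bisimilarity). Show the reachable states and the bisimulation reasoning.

not bisimilar

Reachable graph of P (5 states):
  s0 = rec X. b.(b.a.a.X + a.0) | -b-> s1
  s1 = b.a.a.(rec X. b.(b.a.a.X + a.0)) + a.0 | -a-> s2, -b-> s3
  s2 = 0 | deadlocked
  s3 = a.a.(rec X. b.(b.a.a.X + a.0)) | -a-> s4
  s4 = a.(rec X. b.(b.a.a.X + a.0)) | -a-> s0
Reachable graph of Q (4 states):
  t0 = rec X. b.b.a.a.X | -b-> t1
  t1 = b.a.a.(rec X. b.b.a.a.X) | -b-> t2
  t2 = a.a.(rec X. b.b.a.a.X) | -a-> t3
  t3 = a.(rec X. b.b.a.a.X) | -a-> t0
Coarsest stable partition (strong bisimilarity classes):
  B0 = {s0}
  B1 = {s1}
  B2 = {s2}
  B3 = {s3}
  B4 = {s4}
  B5 = {t0}
  B6 = {t1}
  B7 = {t2}
  B8 = {t3}
s0 ∈ B0, t0 ∈ B5 → different blocks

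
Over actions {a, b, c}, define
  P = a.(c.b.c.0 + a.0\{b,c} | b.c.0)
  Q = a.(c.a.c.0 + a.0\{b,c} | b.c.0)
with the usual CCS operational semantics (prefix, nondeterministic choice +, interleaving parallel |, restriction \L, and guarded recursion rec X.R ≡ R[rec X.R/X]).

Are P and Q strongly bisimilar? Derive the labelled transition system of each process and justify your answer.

Reachable graph of P (10 states):
  m0 = a.(c.b.c.0 + a.0\{b,c} | b.c.0) ⊢ -a-> m1
  m1 = c.b.c.0 + a.0\{b,c} | b.c.0 ⊢ -a-> m2, -b-> m3, -c-> m4
  m2 = 0\{b,c} | b.c.0 ⊢ -b-> m5
  m3 = a.0\{b,c} | c.0 ⊢ -a-> m5, -c-> m6
  m4 = b.c.0 ⊢ -b-> m7
  m5 = 0\{b,c} | c.0 ⊢ -c-> m8
  m6 = a.0\{b,c} | 0 ⊢ -a-> m8
  m7 = c.0 ⊢ -c-> m9
  m8 = 0\{b,c} | 0 ⊢ ∅
  m9 = 0 ⊢ ∅
Reachable graph of Q (10 states):
  n0 = a.(c.a.c.0 + a.0\{b,c} | b.c.0) ⊢ -a-> n1
  n1 = c.a.c.0 + a.0\{b,c} | b.c.0 ⊢ -a-> n2, -b-> n3, -c-> n4
  n2 = 0\{b,c} | b.c.0 ⊢ -b-> n5
  n3 = a.0\{b,c} | c.0 ⊢ -a-> n5, -c-> n6
  n4 = a.c.0 ⊢ -a-> n7
  n5 = 0\{b,c} | c.0 ⊢ -c-> n8
  n6 = a.0\{b,c} | 0 ⊢ -a-> n8
  n7 = c.0 ⊢ -c-> n9
  n8 = 0\{b,c} | 0 ⊢ ∅
  n9 = 0 ⊢ ∅
Coarsest stable partition (strong bisimilarity classes):
  B0 = {m0}
  B1 = {m1}
  B2 = {m3, n3}
  B3 = {m5, m7, n5, n7}
  B4 = {m8, m9, n8, n9}
  B5 = {m6, n6}
  B6 = {m2, m4, n2}
  B7 = {n0}
  B8 = {n1}
  B9 = {n4}
m0 ∈ B0, n0 ∈ B7 → different blocks

NO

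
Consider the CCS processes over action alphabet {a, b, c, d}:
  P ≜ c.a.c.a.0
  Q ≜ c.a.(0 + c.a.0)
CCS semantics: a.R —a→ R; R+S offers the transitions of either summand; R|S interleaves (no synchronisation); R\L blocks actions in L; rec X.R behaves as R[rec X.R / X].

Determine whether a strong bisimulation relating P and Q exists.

P's transition system — 5 states:
  p0 = c.a.c.a.0 ⊢ --c--▸ p1
  p1 = a.c.a.0 ⊢ --a--▸ p2
  p2 = c.a.0 ⊢ --c--▸ p3
  p3 = a.0 ⊢ --a--▸ p4
  p4 = 0 ⊢ ∅
Q's transition system — 5 states:
  q0 = c.a.(0 + c.a.0) ⊢ --c--▸ q1
  q1 = a.(0 + c.a.0) ⊢ --a--▸ q2
  q2 = 0 + c.a.0 ⊢ --c--▸ q3
  q3 = a.0 ⊢ --a--▸ q4
  q4 = 0 ⊢ ∅
Bisimilarity quotient blocks:
  B0 = {p0, q0}
  B1 = {p1, q1}
  B2 = {p2, q2}
  B3 = {p3, q3}
  B4 = {p4, q4}
p0 ∈ B0, q0 ∈ B0 → same block

bisimilar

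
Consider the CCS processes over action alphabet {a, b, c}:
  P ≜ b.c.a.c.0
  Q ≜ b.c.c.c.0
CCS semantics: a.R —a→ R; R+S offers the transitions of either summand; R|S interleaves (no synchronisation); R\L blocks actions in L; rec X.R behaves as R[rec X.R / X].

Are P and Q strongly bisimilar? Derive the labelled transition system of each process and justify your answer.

not bisimilar

Reachable graph of P (5 states):
  s0 = b.c.a.c.0 ⊢ -b-> s1
  s1 = c.a.c.0 ⊢ -c-> s2
  s2 = a.c.0 ⊢ -a-> s3
  s3 = c.0 ⊢ -c-> s4
  s4 = 0 ⊢ (no moves)
Reachable graph of Q (5 states):
  t0 = b.c.c.c.0 ⊢ -b-> t1
  t1 = c.c.c.0 ⊢ -c-> t2
  t2 = c.c.0 ⊢ -c-> t3
  t3 = c.0 ⊢ -c-> t4
  t4 = 0 ⊢ (no moves)
Coarsest stable partition (strong bisimilarity classes):
  B0 = {s0}
  B1 = {s1}
  B2 = {s2}
  B3 = {s3, t3}
  B4 = {s4, t4}
  B5 = {t0}
  B6 = {t1}
  B7 = {t2}
s0 ∈ B0, t0 ∈ B5 → different blocks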